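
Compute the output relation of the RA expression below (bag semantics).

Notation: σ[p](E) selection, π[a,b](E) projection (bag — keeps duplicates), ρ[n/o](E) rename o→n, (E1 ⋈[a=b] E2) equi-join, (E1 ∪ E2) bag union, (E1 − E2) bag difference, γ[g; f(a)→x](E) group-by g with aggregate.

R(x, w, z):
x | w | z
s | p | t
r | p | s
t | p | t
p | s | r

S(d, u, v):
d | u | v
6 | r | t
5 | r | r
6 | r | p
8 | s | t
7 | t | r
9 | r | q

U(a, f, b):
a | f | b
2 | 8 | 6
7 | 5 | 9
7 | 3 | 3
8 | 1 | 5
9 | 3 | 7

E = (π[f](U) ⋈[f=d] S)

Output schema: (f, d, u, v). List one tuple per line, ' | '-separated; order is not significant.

Per-node cardinality:
  U → 5
  π[f](U) → 5
  S → 6
  (π[f](U) ⋈[f=d] S) → 2

== RESULT ==
f | d | u | v
5 | 5 | r | r
8 | 8 | s | t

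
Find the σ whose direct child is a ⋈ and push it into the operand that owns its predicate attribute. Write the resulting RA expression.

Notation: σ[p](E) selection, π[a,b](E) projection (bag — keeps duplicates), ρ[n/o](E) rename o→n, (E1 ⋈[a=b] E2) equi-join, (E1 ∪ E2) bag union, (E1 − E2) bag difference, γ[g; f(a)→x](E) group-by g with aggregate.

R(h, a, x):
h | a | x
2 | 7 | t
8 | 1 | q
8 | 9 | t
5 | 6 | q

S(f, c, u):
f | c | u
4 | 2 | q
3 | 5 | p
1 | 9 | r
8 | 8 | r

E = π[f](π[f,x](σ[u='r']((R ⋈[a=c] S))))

σ filters on u, owned by the right side.
E' = π[f](π[f,x]((R ⋈[a=c] σ[u='r'](S))))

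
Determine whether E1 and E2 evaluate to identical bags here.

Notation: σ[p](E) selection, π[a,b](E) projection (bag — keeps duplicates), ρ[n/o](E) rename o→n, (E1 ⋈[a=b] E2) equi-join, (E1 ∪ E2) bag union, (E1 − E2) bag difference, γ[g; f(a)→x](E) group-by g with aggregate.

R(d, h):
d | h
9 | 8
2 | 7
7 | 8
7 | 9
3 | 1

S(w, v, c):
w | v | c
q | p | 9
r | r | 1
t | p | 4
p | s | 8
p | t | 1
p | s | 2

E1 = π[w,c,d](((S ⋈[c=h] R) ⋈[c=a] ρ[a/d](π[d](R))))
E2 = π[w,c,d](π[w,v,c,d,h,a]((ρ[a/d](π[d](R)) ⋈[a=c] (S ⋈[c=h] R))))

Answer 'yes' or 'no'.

E1 row counts bottom-up:
  S → 6
  R → 5
  (S ⋈[c=h] R) → 5
  R → 5
  π[d](R) → 5
  ρ[a/d](π[d](R)) → 5
  ((S ⋈[c=h] R) ⋈[c=a] ρ[a/d](π[d](R))) → 1
  π[w,c,d](((S ⋈[c=h] R) ⋈[c=a] ρ[a/d](π[d](R)))) → 1
E2 row counts bottom-up:
  R → 5
  π[d](R) → 5
  ρ[a/d](π[d](R)) → 5
  S → 6
  R → 5
  (S ⋈[c=h] R) → 5
  (ρ[a/d](π[d](R)) ⋈[a=c] (S ⋈[c=h] R)) → 1
  π[w,v,c,d,h,a]((ρ[a/d](π[d](R)) ⋈[a=c] (S ⋈[c=h] R))) → 1
  π[w,c,d](π[w,v,c,d,h,a]((ρ[a/d](π[d](R)) ⋈[a=c] (S ⋈[c=h] R)))) → 1

E1 and E2 produce the same multiset:
w | c | d
q | 9 | 7

yes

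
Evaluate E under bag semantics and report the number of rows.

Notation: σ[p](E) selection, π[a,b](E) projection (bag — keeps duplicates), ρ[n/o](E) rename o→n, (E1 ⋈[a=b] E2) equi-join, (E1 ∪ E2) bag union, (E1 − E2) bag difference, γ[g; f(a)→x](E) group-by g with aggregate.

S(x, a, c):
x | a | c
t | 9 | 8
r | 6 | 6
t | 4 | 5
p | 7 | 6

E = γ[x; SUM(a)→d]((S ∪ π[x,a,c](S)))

Row counts bottom-up:
  S → 4
  S → 4
  π[x,a,c](S) → 4
  (S ∪ π[x,a,c](S)) → 8
  γ[x; SUM(a)→d]((S ∪ π[x,a,c](S))) → 3

|E| = 3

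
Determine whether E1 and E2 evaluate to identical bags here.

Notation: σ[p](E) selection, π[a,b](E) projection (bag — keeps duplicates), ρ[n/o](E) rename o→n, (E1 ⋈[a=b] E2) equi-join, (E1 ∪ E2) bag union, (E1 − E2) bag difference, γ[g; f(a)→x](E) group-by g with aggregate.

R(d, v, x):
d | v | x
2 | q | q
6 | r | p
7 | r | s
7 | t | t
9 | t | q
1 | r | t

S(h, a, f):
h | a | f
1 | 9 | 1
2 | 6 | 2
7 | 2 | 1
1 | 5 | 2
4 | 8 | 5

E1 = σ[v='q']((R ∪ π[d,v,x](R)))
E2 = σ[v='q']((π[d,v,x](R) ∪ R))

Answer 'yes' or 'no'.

E1 stepwise |·|:
  R → 6
  R → 6
  π[d,v,x](R) → 6
  (R ∪ π[d,v,x](R)) → 12
  σ[v='q']((R ∪ π[d,v,x](R))) → 2
E2 stepwise |·|:
  R → 6
  π[d,v,x](R) → 6
  R → 6
  (π[d,v,x](R) ∪ R) → 12
  σ[v='q']((π[d,v,x](R) ∪ R)) → 2

E1 and E2 produce the same multiset:
d | v | x
2 | q | q
2 | q | q

yes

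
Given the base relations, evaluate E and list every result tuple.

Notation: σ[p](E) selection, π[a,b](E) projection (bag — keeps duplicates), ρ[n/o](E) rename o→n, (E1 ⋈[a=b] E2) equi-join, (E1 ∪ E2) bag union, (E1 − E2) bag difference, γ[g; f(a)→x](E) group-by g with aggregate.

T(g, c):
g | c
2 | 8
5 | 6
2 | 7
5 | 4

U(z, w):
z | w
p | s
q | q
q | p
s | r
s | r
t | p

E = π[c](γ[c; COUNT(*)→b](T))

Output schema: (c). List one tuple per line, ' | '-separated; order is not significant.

Stepwise |·|:
  T → 4
  γ[c; COUNT(*)→b](T) → 4
  π[c](γ[c; COUNT(*)→b](T)) → 4

== RESULT ==
c
4
6
7
8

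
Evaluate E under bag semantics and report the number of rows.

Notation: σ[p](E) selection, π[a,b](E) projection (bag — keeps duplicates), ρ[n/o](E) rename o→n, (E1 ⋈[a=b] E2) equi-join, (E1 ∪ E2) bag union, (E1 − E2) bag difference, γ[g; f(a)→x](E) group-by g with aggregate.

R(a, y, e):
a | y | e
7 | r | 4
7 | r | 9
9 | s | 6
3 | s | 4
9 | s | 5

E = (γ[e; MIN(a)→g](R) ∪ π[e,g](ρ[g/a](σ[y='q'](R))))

Stepwise |·|:
  R → 5
  γ[e; MIN(a)→g](R) → 4
  R → 5
  σ[y='q'](R) → 0
  ρ[g/a](σ[y='q'](R)) → 0
  π[e,g](ρ[g/a](σ[y='q'](R))) → 0
  (γ[e; MIN(a)→g](R) ∪ π[e,g](ρ[g/a](σ[y='q'](R)))) → 4

|E| = 4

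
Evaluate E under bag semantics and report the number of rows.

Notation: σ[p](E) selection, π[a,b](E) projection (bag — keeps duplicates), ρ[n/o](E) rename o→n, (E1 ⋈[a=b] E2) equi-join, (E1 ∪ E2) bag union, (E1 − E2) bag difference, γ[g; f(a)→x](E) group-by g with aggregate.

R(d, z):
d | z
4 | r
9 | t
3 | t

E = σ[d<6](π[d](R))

Subexpression sizes:
  R → 3
  π[d](R) → 3
  σ[d<6](π[d](R)) → 2

|E| = 2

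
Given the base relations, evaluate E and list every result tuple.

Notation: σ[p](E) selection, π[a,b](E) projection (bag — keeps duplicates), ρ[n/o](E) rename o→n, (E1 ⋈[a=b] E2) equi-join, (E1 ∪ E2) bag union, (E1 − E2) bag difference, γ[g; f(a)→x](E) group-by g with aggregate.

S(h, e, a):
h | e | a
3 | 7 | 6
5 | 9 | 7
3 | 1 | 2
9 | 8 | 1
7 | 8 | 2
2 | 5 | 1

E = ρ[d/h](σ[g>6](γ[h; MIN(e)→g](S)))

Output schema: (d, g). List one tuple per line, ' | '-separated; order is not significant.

Subexpression sizes:
  S → 6
  γ[h; MIN(e)→g](S) → 5
  σ[g>6](γ[h; MIN(e)→g](S)) → 3
  ρ[d/h](σ[g>6](γ[h; MIN(e)→g](S))) → 3

== RESULT ==
d | g
5 | 9
7 | 8
9 | 8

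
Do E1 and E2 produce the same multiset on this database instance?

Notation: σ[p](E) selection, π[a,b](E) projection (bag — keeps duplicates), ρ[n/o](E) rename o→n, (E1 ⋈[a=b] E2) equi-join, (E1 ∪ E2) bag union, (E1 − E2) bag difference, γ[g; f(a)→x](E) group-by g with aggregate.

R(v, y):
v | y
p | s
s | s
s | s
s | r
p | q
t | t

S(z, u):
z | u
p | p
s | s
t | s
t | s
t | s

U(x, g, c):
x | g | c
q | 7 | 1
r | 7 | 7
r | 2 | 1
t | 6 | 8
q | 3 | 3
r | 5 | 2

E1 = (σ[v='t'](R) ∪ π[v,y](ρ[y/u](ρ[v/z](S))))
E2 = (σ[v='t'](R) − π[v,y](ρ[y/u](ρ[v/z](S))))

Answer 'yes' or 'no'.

E1 row counts bottom-up:
  R → 6
  σ[v='t'](R) → 1
  S → 5
  ρ[v/z](S) → 5
  ρ[y/u](ρ[v/z](S)) → 5
  π[v,y](ρ[y/u](ρ[v/z](S))) → 5
  (σ[v='t'](R) ∪ π[v,y](ρ[y/u](ρ[v/z](S)))) → 6
E2 row counts bottom-up:
  R → 6
  σ[v='t'](R) → 1
  S → 5
  ρ[v/z](S) → 5
  ρ[y/u](ρ[v/z](S)) → 5
  π[v,y](ρ[y/u](ρ[v/z](S))) → 5
  (σ[v='t'](R) − π[v,y](ρ[y/u](ρ[v/z](S)))) → 1

E1 result:
v | y
p | p
s | s
t | s
t | s
t | s
t | t
E2 result:
v | y
t | t
Witness: ('s', 's') appears 1× in E1 but 0× in E2.

no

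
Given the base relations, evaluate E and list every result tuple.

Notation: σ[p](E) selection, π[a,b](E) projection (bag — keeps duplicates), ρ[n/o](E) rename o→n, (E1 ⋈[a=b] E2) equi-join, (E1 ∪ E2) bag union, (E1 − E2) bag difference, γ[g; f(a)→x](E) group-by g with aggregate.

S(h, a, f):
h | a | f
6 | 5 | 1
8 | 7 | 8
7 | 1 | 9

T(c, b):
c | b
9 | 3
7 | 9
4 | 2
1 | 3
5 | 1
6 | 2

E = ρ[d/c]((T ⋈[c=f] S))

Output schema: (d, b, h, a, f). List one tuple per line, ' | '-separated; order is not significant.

Subexpression sizes:
  T → 6
  S → 3
  (T ⋈[c=f] S) → 2
  ρ[d/c]((T ⋈[c=f] S)) → 2

== RESULT ==
d | b | h | a | f
1 | 3 | 6 | 5 | 1
9 | 3 | 7 | 1 | 9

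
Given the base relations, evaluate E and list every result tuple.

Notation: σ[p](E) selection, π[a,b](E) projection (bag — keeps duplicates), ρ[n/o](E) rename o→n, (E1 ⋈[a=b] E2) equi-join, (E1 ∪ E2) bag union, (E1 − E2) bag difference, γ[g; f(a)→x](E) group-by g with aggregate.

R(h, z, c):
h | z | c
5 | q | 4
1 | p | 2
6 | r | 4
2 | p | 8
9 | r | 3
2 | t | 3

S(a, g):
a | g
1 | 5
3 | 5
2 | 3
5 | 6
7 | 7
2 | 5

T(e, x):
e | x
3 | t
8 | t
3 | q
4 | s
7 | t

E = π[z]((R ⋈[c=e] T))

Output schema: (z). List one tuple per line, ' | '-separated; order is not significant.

Per-node cardinality:
  R → 6
  T → 5
  (R ⋈[c=e] T) → 7
  π[z]((R ⋈[c=e] T)) → 7

== RESULT ==
z
p
q
r
r
r
t
t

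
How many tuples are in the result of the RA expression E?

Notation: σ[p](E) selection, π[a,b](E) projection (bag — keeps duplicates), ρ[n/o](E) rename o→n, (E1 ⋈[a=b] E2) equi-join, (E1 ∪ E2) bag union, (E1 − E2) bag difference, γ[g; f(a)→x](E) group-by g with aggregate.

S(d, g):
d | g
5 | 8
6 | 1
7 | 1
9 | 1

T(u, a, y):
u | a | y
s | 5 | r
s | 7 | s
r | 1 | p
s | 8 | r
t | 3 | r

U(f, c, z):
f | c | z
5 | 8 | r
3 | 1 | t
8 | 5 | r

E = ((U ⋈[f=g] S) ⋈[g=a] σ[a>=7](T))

Per-node cardinality:
  U → 3
  S → 4
  (U ⋈[f=g] S) → 1
  T → 5
  σ[a>=7](T) → 2
  ((U ⋈[f=g] S) ⋈[g=a] σ[a>=7](T)) → 1

|E| = 1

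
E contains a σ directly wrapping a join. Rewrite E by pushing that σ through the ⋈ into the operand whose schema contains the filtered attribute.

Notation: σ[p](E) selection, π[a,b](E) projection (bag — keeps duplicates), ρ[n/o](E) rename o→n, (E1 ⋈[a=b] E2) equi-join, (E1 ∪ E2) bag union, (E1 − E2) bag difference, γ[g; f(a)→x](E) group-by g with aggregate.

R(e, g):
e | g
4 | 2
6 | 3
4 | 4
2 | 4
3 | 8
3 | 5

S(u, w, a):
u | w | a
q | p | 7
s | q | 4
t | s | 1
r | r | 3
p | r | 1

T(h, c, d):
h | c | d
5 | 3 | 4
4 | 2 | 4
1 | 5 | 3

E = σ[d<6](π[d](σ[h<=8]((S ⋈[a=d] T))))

σ filters on h, owned by the right side.
E' = σ[d<6](π[d]((S ⋈[a=d] σ[h<=8](T))))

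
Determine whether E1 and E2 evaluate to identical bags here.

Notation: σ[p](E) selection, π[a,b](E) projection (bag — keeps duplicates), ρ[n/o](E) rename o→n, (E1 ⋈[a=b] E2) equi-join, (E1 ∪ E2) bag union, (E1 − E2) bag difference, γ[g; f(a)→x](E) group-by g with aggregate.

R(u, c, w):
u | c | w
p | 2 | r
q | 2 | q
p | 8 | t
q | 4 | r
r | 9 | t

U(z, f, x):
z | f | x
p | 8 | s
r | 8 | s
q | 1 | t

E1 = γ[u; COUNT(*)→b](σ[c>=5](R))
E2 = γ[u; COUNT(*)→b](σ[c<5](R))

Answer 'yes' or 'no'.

E1 per-node cardinality:
  R → 5
  σ[c>=5](R) → 2
  γ[u; COUNT(*)→b](σ[c>=5](R)) → 2
E2 per-node cardinality:
  R → 5
  σ[c<5](R) → 3
  γ[u; COUNT(*)→b](σ[c<5](R)) → 2

E1 result:
u | b
p | 1
r | 1
E2 result:
u | b
p | 1
q | 2
Witness: ('r', 1) appears 1× in E1 but 0× in E2.

no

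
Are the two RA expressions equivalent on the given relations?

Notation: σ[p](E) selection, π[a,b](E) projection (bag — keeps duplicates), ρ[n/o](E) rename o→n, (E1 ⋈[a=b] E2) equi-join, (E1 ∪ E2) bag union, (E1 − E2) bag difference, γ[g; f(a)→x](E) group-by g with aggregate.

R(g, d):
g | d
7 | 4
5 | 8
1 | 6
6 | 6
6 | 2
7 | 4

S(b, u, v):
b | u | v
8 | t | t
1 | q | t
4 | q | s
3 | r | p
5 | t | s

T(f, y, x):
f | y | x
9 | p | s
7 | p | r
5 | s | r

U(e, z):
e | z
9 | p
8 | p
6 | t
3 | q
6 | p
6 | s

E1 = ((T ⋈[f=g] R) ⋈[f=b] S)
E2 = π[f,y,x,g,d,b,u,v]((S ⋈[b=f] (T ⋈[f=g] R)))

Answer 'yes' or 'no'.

E1 per-node cardinality:
  T → 3
  R → 6
  (T ⋈[f=g] R) → 3
  S → 5
  ((T ⋈[f=g] R) ⋈[f=b] S) → 1
E2 per-node cardinality:
  S → 5
  T → 3
  R → 6
  (T ⋈[f=g] R) → 3
  (S ⋈[b=f] (T ⋈[f=g] R)) → 1
  π[f,y,x,g,d,b,u,v]((S ⋈[b=f] (T ⋈[f=g] R))) → 1

E1 and E2 produce the same multiset:
f | y | x | g | d | b | u | v
5 | s | r | 5 | 8 | 5 | t | s

yes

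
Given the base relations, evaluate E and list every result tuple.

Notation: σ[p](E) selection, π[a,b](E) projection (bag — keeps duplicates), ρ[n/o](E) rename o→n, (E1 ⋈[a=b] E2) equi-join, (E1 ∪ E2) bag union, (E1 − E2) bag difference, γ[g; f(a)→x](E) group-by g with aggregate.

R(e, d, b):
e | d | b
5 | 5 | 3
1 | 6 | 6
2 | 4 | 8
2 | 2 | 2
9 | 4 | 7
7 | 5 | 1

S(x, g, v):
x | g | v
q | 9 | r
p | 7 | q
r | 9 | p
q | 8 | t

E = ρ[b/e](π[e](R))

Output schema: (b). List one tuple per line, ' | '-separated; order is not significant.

Per-node cardinality:
  R → 6
  π[e](R) → 6
  ρ[b/e](π[e](R)) → 6

== RESULT ==
b
1
2
2
5
7
9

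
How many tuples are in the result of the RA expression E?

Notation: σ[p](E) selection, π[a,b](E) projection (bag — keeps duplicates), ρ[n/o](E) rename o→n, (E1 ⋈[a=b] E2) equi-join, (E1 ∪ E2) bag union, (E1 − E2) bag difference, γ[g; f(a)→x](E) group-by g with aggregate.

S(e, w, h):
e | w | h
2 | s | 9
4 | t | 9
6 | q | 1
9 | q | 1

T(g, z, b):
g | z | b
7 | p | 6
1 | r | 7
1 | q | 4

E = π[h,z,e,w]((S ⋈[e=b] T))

Row counts bottom-up:
  S → 4
  T → 3
  (S ⋈[e=b] T) → 2
  π[h,z,e,w]((S ⋈[e=b] T)) → 2

|E| = 2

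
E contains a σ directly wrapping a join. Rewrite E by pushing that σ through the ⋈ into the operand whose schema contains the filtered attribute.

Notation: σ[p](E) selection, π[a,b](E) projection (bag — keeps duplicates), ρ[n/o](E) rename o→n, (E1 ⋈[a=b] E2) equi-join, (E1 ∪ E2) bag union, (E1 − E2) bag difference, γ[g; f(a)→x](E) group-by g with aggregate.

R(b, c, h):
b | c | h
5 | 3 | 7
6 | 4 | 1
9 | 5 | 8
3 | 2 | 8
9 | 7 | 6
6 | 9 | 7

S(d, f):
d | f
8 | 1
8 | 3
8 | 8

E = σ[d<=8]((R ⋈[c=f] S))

σ filters on d, owned by the right side.
E' = (R ⋈[c=f] σ[d<=8](S))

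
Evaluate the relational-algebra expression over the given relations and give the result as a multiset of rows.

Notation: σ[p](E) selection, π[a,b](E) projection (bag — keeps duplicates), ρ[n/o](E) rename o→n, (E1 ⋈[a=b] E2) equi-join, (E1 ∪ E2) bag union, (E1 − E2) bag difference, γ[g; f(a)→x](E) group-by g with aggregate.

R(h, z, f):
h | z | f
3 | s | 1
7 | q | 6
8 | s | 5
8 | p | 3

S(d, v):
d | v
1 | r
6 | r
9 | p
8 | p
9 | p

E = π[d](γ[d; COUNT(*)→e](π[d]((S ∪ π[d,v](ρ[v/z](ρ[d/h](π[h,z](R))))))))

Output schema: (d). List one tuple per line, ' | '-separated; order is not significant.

Subexpression sizes:
  S → 5
  R → 4
  π[h,z](R) → 4
  ρ[d/h](π[h,z](R)) → 4
  ρ[v/z](ρ[d/h](π[h,z](R))) → 4
  π[d,v](ρ[v/z](ρ[d/h](π[h,z](R)))) → 4
  (S ∪ π[d,v](ρ[v/z](ρ[d/h](π[h,z](R))))) → 9
  π[d]((S ∪ π[d,v](ρ[v/z](ρ[d/h](π[h,z](R)))))) → 9
  γ[d; COUNT(*)→e](π[d]((S ∪ π[d,v](ρ[v/z](ρ[d/h](π[h,z](R))))))) → 6
  π[d](γ[d; COUNT(*)→e](π[d]((S ∪ π[d,v](ρ[v/z](ρ[d/h](π[h,z](R)))))))) → 6

== RESULT ==
d
1
3
6
7
8
9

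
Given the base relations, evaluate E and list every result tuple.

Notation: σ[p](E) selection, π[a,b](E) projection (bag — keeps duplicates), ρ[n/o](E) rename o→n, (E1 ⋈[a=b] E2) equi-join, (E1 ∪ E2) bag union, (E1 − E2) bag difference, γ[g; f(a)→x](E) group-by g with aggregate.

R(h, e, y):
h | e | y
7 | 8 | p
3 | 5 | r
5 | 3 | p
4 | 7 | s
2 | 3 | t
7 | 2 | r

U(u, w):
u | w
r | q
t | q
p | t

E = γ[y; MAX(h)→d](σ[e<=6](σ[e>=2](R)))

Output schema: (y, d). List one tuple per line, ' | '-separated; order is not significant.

Row counts bottom-up:
  R → 6
  σ[e>=2](R) → 6
  σ[e<=6](σ[e>=2](R)) → 4
  γ[y; MAX(h)→d](σ[e<=6](σ[e>=2](R))) → 3

== RESULT ==
y | d
p | 5
r | 7
t | 2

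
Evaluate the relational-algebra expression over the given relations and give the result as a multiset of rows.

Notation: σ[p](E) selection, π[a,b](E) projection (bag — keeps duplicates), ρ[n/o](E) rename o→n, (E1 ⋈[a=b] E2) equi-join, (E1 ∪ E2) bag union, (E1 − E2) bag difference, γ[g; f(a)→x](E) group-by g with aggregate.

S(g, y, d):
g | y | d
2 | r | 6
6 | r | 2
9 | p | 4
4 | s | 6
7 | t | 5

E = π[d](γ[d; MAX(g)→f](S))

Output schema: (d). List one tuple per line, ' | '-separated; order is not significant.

Subexpression sizes:
  S → 5
  γ[d; MAX(g)→f](S) → 4
  π[d](γ[d; MAX(g)→f](S)) → 4

== RESULT ==
d
2
4
5
6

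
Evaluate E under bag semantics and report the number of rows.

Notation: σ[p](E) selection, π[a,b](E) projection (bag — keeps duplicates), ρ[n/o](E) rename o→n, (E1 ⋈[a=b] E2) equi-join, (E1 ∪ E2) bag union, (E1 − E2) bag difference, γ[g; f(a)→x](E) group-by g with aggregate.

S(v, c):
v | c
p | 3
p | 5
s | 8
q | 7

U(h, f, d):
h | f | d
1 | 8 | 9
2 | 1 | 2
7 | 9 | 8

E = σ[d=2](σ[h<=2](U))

Subexpression sizes:
  U → 3
  σ[h<=2](U) → 2
  σ[d=2](σ[h<=2](U)) → 1

|E| = 1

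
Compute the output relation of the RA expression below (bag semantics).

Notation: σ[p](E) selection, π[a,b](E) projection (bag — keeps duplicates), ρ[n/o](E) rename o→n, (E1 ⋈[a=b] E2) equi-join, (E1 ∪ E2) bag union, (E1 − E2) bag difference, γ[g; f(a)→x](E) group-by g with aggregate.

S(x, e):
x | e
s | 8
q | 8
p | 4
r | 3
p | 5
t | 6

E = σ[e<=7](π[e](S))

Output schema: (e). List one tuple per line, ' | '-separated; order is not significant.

Row counts bottom-up:
  S → 6
  π[e](S) → 6
  σ[e<=7](π[e](S)) → 4

== RESULT ==
e
3
4
5
6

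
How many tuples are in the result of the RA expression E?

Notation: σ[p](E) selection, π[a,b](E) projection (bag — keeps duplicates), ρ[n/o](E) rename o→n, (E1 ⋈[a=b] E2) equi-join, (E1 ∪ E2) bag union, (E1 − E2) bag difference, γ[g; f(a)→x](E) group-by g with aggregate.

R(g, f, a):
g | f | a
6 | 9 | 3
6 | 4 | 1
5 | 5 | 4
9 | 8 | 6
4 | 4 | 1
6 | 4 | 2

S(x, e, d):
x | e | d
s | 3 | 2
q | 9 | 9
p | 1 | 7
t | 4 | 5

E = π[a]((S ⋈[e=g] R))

Stepwise |·|:
  S → 4
  R → 6
  (S ⋈[e=g] R) → 2
  π[a]((S ⋈[e=g] R)) → 2

|E| = 2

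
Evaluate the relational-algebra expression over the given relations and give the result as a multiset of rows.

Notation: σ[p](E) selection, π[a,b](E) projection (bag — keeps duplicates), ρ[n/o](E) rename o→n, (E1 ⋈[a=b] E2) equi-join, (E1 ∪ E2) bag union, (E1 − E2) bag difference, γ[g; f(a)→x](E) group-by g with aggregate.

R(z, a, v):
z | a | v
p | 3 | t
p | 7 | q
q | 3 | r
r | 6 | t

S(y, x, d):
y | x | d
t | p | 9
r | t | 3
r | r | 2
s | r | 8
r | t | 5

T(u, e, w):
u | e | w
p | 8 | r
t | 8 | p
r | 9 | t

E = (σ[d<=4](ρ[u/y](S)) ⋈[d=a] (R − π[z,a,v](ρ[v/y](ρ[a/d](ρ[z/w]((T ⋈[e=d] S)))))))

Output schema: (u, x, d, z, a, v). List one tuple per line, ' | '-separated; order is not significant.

Row counts bottom-up:
  S → 5
  ρ[u/y](S) → 5
  σ[d<=4](ρ[u/y](S)) → 2
  R → 4
  T → 3
  S → 5
  (T ⋈[e=d] S) → 3
  ρ[z/w]((T ⋈[e=d] S)) → 3
  ρ[a/d](ρ[z/w]((T ⋈[e=d] S))) → 3
  ρ[v/y](ρ[a/d](ρ[z/w]((T ⋈[e=d] S)))) → 3
  π[z,a,v](ρ[v/y](ρ[a/d](ρ[z/w]((T ⋈[e=d] S))))) → 3
  (R − π[z,a,v](ρ[v/y](ρ[a/d](ρ[z/w]((T ⋈[e=d] S)))))) → 4
  (σ[d<=4](ρ[u/y](S)) ⋈[d=a] (R − π[z,a,v](ρ[v/y](ρ[a/d](ρ[z/w]((T ⋈[e=d] S))))))) → 2

== RESULT ==
u | x | d | z | a | v
r | t | 3 | p | 3 | t
r | t | 3 | q | 3 | r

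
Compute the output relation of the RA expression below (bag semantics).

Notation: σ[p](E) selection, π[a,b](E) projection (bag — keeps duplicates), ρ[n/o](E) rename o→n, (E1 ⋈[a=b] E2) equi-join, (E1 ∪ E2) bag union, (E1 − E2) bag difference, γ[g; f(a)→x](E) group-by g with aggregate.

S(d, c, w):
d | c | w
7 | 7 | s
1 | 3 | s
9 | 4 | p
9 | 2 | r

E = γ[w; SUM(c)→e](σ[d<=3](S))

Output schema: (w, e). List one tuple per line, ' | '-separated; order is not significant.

Per-node cardinality:
  S → 4
  σ[d<=3](S) → 1
  γ[w; SUM(c)→e](σ[d<=3](S)) → 1

== RESULT ==
w | e
s | 3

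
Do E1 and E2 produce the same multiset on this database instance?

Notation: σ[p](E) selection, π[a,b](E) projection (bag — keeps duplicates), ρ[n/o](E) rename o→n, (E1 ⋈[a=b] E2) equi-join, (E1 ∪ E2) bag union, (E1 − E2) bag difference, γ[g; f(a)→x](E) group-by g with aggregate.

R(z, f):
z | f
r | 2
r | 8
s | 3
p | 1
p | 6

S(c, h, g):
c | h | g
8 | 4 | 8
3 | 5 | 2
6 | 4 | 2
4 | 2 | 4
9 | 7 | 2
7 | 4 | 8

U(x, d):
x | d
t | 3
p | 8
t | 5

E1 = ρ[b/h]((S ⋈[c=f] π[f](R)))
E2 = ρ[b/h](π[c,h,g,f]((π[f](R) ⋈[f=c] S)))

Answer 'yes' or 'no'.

E1 subexpression sizes:
  S → 6
  R → 5
  π[f](R) → 5
  (S ⋈[c=f] π[f](R)) → 3
  ρ[b/h]((S ⋈[c=f] π[f](R))) → 3
E2 subexpression sizes:
  R → 5
  π[f](R) → 5
  S → 6
  (π[f](R) ⋈[f=c] S) → 3
  π[c,h,g,f]((π[f](R) ⋈[f=c] S)) → 3
  ρ[b/h](π[c,h,g,f]((π[f](R) ⋈[f=c] S))) → 3

E1 and E2 produce the same multiset:
c | b | g | f
3 | 5 | 2 | 3
6 | 4 | 2 | 6
8 | 4 | 8 | 8

yes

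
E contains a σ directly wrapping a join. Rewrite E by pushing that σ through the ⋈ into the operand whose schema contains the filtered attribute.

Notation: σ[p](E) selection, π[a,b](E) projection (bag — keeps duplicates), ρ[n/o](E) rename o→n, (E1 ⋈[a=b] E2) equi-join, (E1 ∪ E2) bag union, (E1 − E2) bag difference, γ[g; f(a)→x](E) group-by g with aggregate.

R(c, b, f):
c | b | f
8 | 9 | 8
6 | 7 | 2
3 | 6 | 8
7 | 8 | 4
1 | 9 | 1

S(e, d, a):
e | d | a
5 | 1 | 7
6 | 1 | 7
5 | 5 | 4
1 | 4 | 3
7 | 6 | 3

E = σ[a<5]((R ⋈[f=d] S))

σ filters on a, owned by the right side.
E' = (R ⋈[f=d] σ[a<5](S))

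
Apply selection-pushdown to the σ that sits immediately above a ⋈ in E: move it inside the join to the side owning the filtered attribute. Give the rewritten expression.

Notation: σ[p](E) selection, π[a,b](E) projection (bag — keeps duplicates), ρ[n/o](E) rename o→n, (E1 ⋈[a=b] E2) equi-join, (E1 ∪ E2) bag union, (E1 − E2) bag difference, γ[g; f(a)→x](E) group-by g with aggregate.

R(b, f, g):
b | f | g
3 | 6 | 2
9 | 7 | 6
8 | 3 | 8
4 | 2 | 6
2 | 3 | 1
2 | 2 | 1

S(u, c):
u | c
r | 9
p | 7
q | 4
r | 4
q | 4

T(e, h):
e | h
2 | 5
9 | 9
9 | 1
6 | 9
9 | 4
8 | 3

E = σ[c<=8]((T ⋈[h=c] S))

σ filters on c, owned by the right side.
E' = (T ⋈[h=c] σ[c<=8](S))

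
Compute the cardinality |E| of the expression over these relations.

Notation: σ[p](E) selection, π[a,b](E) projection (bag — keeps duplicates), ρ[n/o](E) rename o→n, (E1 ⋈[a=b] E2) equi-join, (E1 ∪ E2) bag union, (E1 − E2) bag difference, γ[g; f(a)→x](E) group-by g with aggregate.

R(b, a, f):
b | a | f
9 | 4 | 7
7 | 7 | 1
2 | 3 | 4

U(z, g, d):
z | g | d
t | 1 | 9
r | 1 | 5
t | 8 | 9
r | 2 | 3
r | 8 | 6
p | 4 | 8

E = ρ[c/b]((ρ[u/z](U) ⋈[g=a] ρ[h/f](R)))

Subexpression sizes:
  U → 6
  ρ[u/z](U) → 6
  R → 3
  ρ[h/f](R) → 3
  (ρ[u/z](U) ⋈[g=a] ρ[h/f](R)) → 1
  ρ[c/b]((ρ[u/z](U) ⋈[g=a] ρ[h/f](R))) → 1

|E| = 1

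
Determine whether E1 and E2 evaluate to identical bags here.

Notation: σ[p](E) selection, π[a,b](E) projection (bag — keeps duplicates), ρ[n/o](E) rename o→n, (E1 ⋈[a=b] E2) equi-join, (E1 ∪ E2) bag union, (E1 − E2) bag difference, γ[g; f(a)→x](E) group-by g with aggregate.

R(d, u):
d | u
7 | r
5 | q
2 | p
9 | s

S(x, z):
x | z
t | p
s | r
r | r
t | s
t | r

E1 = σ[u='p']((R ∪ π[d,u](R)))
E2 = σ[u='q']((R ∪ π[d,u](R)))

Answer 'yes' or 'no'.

E1 subexpression sizes:
  R → 4
  R → 4
  π[d,u](R) → 4
  (R ∪ π[d,u](R)) → 8
  σ[u='p']((R ∪ π[d,u](R))) → 2
E2 subexpression sizes:
  R → 4
  R → 4
  π[d,u](R) → 4
  (R ∪ π[d,u](R)) → 8
  σ[u='q']((R ∪ π[d,u](R))) → 2

E1 result:
d | u
2 | p
2 | p
E2 result:
d | u
5 | q
5 | q
Witness: (2, 'p') appears 2× in E1 but 0× in E2.

no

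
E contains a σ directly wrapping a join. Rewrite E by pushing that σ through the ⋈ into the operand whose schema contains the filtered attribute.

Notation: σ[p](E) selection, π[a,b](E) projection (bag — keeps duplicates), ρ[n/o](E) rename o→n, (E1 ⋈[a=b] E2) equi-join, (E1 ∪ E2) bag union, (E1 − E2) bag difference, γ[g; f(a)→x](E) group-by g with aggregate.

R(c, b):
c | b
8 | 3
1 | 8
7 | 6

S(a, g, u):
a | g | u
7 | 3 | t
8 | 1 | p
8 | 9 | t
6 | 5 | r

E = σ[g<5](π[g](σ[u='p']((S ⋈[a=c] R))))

σ filters on u, owned by the left side.
E' = σ[g<5](π[g]((σ[u='p'](S) ⋈[a=c] R)))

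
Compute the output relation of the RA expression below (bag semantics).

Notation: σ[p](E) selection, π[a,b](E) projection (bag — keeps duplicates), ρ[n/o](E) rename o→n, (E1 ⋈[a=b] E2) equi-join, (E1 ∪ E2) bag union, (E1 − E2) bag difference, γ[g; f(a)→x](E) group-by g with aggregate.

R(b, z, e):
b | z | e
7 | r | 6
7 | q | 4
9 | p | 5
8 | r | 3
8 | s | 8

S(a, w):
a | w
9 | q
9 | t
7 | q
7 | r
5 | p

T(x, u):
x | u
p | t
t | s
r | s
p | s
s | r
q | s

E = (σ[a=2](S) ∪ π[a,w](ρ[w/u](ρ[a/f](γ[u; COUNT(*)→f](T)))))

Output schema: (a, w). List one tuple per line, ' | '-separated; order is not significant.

Row counts bottom-up:
  S → 5
  σ[a=2](S) → 0
  T → 6
  γ[u; COUNT(*)→f](T) → 3
  ρ[a/f](γ[u; COUNT(*)→f](T)) → 3
  ρ[w/u](ρ[a/f](γ[u; COUNT(*)→f](T))) → 3
  π[a,w](ρ[w/u](ρ[a/f](γ[u; COUNT(*)→f](T)))) → 3
  (σ[a=2](S) ∪ π[a,w](ρ[w/u](ρ[a/f](γ[u; COUNT(*)→f](T))))) → 3

== RESULT ==
a | w
1 | r
1 | t
4 | s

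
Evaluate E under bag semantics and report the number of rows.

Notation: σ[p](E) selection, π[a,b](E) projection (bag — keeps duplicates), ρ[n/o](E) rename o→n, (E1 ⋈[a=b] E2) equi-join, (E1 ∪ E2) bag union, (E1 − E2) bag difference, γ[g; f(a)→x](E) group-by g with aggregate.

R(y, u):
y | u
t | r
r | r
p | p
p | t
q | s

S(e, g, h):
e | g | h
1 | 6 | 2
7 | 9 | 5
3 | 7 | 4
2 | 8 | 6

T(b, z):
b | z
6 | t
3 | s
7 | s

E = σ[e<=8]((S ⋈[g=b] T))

Row counts bottom-up:
  S → 4
  T → 3
  (S ⋈[g=b] T) → 2
  σ[e<=8]((S ⋈[g=b] T)) → 2

|E| = 2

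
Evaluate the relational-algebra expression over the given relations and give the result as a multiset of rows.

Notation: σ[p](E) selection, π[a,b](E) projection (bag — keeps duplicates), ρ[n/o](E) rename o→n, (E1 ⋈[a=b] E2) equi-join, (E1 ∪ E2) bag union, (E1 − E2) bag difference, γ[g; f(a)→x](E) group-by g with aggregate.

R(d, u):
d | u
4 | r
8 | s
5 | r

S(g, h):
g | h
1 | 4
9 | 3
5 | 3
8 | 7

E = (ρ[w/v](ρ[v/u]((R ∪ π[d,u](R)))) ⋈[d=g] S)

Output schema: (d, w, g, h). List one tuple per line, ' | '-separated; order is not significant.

Stepwise |·|:
  R → 3
  R → 3
  π[d,u](R) → 3
  (R ∪ π[d,u](R)) → 6
  ρ[v/u]((R ∪ π[d,u](R))) → 6
  ρ[w/v](ρ[v/u]((R ∪ π[d,u](R)))) → 6
  S → 4
  (ρ[w/v](ρ[v/u]((R ∪ π[d,u](R)))) ⋈[d=g] S) → 4

== RESULT ==
d | w | g | h
5 | r | 5 | 3
5 | r | 5 | 3
8 | s | 8 | 7
8 | s | 8 | 7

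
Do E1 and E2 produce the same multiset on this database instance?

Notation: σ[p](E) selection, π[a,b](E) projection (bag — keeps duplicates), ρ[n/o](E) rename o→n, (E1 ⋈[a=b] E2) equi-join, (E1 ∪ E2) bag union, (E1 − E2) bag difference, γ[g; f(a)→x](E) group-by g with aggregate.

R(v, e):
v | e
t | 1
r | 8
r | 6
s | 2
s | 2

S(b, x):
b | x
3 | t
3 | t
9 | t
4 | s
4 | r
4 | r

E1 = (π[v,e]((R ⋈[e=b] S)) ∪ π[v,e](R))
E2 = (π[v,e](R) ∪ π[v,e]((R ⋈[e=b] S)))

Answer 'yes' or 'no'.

E1 stepwise |·|:
  R → 5
  S → 6
  (R ⋈[e=b] S) → 0
  π[v,e]((R ⋈[e=b] S)) → 0
  R → 5
  π[v,e](R) → 5
  (π[v,e]((R ⋈[e=b] S)) ∪ π[v,e](R)) → 5
E2 stepwise |·|:
  R → 5
  π[v,e](R) → 5
  R → 5
  S → 6
  (R ⋈[e=b] S) → 0
  π[v,e]((R ⋈[e=b] S)) → 0
  (π[v,e](R) ∪ π[v,e]((R ⋈[e=b] S))) → 5

E1 and E2 produce the same multiset:
v | e
r | 6
r | 8
s | 2
s | 2
t | 1

yes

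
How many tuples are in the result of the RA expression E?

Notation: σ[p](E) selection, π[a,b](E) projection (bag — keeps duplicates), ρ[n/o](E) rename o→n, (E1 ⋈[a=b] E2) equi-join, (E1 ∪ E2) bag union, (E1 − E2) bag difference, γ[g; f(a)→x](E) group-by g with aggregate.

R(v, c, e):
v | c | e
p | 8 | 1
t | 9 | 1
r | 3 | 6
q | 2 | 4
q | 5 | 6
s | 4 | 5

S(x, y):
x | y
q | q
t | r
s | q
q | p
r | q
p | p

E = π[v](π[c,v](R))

Per-node cardinality:
  R → 6
  π[c,v](R) → 6
  π[v](π[c,v](R)) → 6

|E| = 6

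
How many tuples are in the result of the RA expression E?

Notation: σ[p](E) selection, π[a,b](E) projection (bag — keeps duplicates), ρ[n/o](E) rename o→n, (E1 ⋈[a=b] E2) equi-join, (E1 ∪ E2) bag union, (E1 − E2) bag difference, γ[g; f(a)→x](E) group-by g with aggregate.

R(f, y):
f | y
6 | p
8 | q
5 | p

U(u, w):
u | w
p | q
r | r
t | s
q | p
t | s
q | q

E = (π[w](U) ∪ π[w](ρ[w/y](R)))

Per-node cardinality:
  U → 6
  π[w](U) → 6
  R → 3
  ρ[w/y](R) → 3
  π[w](ρ[w/y](R)) → 3
  (π[w](U) ∪ π[w](ρ[w/y](R))) → 9

|E| = 9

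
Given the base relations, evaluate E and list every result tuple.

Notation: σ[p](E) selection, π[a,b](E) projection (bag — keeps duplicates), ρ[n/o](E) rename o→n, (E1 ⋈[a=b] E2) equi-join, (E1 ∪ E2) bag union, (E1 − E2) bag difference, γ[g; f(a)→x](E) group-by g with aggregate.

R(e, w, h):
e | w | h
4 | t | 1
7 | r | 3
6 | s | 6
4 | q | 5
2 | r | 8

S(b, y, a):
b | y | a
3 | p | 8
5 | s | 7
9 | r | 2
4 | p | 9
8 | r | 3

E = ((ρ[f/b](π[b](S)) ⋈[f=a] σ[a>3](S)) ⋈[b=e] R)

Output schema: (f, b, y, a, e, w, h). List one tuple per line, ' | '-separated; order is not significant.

Per-node cardinality:
  S → 5
  π[b](S) → 5
  ρ[f/b](π[b](S)) → 5
  S → 5
  σ[a>3](S) → 3
  (ρ[f/b](π[b](S)) ⋈[f=a] σ[a>3](S)) → 2
  R → 5
  ((ρ[f/b](π[b](S)) ⋈[f=a] σ[a>3](S)) ⋈[b=e] R) → 2

== RESULT ==
f | b | y | a | e | w | h
9 | 4 | p | 9 | 4 | q | 5
9 | 4 | p | 9 | 4 | t | 1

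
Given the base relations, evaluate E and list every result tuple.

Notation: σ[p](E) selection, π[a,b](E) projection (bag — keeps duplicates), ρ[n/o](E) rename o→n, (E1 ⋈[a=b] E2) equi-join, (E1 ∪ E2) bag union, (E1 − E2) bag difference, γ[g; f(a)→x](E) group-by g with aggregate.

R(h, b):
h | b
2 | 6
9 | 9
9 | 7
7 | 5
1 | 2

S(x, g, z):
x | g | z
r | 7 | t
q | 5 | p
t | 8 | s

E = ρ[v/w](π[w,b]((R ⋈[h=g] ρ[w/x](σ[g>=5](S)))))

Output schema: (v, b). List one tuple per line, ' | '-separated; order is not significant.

Stepwise |·|:
  R → 5
  S → 3
  σ[g>=5](S) → 3
  ρ[w/x](σ[g>=5](S)) → 3
  (R ⋈[h=g] ρ[w/x](σ[g>=5](S))) → 1
  π[w,b]((R ⋈[h=g] ρ[w/x](σ[g>=5](S)))) → 1
  ρ[v/w](π[w,b]((R ⋈[h=g] ρ[w/x](σ[g>=5](S))))) → 1

== RESULT ==
v | b
r | 5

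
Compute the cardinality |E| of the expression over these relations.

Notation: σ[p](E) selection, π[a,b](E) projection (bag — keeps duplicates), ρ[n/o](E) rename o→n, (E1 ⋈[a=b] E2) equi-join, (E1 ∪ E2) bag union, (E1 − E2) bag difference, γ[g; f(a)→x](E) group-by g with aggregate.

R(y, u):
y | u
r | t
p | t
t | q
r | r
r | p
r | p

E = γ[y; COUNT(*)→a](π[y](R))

Subexpression sizes:
  R → 6
  π[y](R) → 6
  γ[y; COUNT(*)→a](π[y](R)) → 3

|E| = 3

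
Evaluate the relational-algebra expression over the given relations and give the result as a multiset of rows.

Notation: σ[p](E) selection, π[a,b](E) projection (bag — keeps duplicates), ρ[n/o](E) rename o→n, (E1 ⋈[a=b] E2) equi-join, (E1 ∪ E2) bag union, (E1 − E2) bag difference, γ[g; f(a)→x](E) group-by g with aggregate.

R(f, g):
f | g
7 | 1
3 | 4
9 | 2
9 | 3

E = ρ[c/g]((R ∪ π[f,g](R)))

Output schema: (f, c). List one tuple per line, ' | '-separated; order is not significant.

Row counts bottom-up:
  R → 4
  R → 4
  π[f,g](R) → 4
  (R ∪ π[f,g](R)) → 8
  ρ[c/g]((R ∪ π[f,g](R))) → 8

== RESULT ==
f | c
3 | 4
3 | 4
7 | 1
7 | 1
9 | 2
9 | 2
9 | 3
9 | 3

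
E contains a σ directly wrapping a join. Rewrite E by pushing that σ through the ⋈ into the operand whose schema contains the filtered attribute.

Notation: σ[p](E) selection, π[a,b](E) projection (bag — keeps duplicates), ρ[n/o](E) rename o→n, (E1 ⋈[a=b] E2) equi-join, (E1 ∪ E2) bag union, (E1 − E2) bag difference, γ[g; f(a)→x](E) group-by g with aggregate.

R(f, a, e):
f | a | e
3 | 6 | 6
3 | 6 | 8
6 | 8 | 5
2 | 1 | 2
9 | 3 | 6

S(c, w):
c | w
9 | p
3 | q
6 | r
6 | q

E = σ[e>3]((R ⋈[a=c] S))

σ filters on e, owned by the left side.
E' = (σ[e>3](R) ⋈[a=c] S)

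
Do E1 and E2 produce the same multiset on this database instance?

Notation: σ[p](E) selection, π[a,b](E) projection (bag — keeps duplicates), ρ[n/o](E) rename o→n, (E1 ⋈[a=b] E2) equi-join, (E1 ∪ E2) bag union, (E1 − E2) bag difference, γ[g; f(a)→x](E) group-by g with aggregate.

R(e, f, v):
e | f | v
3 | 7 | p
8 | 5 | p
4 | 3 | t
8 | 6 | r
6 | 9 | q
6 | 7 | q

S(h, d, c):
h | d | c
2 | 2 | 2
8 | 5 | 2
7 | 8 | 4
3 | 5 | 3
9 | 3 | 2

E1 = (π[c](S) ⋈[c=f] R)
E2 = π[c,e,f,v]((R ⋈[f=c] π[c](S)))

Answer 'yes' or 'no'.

E1 subexpression sizes:
  S → 5
  π[c](S) → 5
  R → 6
  (π[c](S) ⋈[c=f] R) → 1
E2 subexpression sizes:
  R → 6
  S → 5
  π[c](S) → 5
  (R ⋈[f=c] π[c](S)) → 1
  π[c,e,f,v]((R ⋈[f=c] π[c](S))) → 1

E1 and E2 produce the same multiset:
c | e | f | v
3 | 4 | 3 | t

yes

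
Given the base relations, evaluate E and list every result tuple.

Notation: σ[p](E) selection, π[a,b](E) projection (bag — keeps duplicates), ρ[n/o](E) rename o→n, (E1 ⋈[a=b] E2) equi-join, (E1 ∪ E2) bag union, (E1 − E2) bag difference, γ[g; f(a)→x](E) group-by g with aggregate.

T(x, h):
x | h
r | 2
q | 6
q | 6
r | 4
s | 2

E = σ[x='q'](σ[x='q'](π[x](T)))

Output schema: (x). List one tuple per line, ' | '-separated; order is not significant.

Per-node cardinality:
  T → 5
  π[x](T) → 5
  σ[x='q'](π[x](T)) → 2
  σ[x='q'](σ[x='q'](π[x](T))) → 2

== RESULT ==
x
q
q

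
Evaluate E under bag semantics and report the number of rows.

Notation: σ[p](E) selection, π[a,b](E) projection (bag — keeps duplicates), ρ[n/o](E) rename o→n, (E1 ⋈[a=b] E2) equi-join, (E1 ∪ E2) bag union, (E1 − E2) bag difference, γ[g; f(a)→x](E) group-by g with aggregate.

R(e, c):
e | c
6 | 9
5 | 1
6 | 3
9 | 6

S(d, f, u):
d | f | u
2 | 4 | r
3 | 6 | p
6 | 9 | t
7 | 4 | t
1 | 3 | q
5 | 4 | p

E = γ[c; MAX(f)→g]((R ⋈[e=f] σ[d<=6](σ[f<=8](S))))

Subexpression sizes:
  R → 4
  S → 6
  σ[f<=8](S) → 5
  σ[d<=6](σ[f<=8](S)) → 4
  (R ⋈[e=f] σ[d<=6](σ[f<=8](S))) → 2
  γ[c; MAX(f)→g]((R ⋈[e=f] σ[d<=6](σ[f<=8](S)))) → 2

|E| = 2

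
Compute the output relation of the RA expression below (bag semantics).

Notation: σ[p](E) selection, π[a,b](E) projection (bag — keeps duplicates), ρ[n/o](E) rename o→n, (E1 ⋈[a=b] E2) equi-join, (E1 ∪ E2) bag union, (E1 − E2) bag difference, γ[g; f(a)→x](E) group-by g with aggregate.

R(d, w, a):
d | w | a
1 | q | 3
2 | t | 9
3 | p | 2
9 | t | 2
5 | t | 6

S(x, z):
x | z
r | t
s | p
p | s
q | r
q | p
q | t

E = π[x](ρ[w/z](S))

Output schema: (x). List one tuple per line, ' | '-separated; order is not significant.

Subexpression sizes:
  S → 6
  ρ[w/z](S) → 6
  π[x](ρ[w/z](S)) → 6

== RESULT ==
x
p
q
q
q
r
s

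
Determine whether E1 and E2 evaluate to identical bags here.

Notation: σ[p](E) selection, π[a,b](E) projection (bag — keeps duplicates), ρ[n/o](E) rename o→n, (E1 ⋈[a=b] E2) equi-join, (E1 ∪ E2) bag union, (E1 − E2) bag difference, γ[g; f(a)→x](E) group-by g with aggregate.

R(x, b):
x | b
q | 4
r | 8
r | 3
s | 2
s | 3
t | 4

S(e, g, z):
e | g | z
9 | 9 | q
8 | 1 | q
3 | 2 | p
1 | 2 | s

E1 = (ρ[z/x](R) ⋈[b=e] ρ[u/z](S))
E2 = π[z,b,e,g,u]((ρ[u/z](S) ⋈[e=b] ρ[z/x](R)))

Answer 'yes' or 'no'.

E1 subexpression sizes:
  R → 6
  ρ[z/x](R) → 6
  S → 4
  ρ[u/z](S) → 4
  (ρ[z/x](R) ⋈[b=e] ρ[u/z](S)) → 3
E2 subexpression sizes:
  S → 4
  ρ[u/z](S) → 4
  R → 6
  ρ[z/x](R) → 6
  (ρ[u/z](S) ⋈[e=b] ρ[z/x](R)) → 3
  π[z,b,e,g,u]((ρ[u/z](S) ⋈[e=b] ρ[z/x](R))) → 3

E1 and E2 produce the same multiset:
z | b | e | g | u
r | 3 | 3 | 2 | p
r | 8 | 8 | 1 | q
s | 3 | 3 | 2 | p

yes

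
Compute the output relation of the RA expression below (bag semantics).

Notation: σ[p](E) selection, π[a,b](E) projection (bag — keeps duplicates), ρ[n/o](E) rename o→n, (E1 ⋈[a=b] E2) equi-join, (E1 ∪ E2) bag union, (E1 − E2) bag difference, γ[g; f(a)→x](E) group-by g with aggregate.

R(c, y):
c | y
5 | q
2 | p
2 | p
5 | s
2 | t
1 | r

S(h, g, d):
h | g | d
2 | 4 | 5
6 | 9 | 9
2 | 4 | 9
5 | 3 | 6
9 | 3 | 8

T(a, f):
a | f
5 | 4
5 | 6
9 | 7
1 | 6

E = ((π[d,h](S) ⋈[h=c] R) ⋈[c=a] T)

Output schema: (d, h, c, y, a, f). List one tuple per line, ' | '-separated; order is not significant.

Row counts bottom-up:
  S → 5
  π[d,h](S) → 5
  R → 6
  (π[d,h](S) ⋈[h=c] R) → 8
  T → 4
  ((π[d,h](S) ⋈[h=c] R) ⋈[c=a] T) → 4

== RESULT ==
d | h | c | y | a | f
6 | 5 | 5 | q | 5 | 4
6 | 5 | 5 | q | 5 | 6
6 | 5 | 5 | s | 5 | 4
6 | 5 | 5 | s | 5 | 6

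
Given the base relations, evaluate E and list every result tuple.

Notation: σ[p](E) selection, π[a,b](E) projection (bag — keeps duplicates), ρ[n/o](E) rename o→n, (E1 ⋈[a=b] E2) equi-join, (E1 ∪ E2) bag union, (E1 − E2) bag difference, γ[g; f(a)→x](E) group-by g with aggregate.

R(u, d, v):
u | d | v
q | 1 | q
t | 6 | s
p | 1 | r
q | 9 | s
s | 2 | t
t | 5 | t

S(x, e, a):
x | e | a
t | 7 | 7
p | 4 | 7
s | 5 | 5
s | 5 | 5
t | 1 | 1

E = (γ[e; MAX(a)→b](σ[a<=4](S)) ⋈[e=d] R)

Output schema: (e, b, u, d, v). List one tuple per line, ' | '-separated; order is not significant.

Subexpression sizes:
  S → 5
  σ[a<=4](S) → 1
  γ[e; MAX(a)→b](σ[a<=4](S)) → 1
  R → 6
  (γ[e; MAX(a)→b](σ[a<=4](S)) ⋈[e=d] R) → 2

== RESULT ==
e | b | u | d | v
1 | 1 | p | 1 | r
1 | 1 | q | 1 | q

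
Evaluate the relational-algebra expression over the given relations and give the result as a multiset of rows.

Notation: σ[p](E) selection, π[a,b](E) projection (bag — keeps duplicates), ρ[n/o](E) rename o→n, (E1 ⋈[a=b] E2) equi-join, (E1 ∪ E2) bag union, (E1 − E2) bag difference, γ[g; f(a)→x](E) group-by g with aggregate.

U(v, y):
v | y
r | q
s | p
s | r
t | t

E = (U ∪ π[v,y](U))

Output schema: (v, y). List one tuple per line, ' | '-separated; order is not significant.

Subexpression sizes:
  U → 4
  U → 4
  π[v,y](U) → 4
  (U ∪ π[v,y](U)) → 8

== RESULT ==
v | y
r | q
r | q
s | p
s | p
s | r
s | r
t | t
t | t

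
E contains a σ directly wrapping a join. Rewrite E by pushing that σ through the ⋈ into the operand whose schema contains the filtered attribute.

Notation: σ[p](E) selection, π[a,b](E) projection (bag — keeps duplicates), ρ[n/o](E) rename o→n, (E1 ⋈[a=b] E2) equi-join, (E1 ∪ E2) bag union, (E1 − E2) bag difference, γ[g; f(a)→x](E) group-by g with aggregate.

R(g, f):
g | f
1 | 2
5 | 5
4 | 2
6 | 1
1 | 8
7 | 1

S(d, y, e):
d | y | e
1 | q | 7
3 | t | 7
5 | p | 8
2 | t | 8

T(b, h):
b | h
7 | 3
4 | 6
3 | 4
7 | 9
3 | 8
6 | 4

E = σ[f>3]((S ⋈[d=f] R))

σ filters on f, owned by the right side.
E' = (S ⋈[d=f] σ[f>3](R))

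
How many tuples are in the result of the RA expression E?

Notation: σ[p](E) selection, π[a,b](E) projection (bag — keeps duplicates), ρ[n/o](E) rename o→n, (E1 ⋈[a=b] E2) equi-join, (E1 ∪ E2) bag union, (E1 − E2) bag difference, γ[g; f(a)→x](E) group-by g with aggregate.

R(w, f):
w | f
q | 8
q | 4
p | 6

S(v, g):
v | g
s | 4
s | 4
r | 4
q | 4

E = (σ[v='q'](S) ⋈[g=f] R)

Row counts bottom-up:
  S → 4
  σ[v='q'](S) → 1
  R → 3
  (σ[v='q'](S) ⋈[g=f] R) → 1

|E| = 1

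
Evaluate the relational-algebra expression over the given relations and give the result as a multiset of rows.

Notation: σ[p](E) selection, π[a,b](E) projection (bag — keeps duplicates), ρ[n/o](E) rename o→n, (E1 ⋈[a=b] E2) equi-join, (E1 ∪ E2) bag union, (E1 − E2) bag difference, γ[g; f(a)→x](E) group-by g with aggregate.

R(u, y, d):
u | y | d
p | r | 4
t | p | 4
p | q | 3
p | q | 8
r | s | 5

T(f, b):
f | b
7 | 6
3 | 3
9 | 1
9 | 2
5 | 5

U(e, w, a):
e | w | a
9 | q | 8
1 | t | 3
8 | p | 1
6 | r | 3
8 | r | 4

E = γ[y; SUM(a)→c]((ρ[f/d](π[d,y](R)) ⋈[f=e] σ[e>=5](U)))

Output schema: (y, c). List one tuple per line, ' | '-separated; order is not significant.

Row counts bottom-up:
  R → 5
  π[d,y](R) → 5
  ρ[f/d](π[d,y](R)) → 5
  U → 5
  σ[e>=5](U) → 4
  (ρ[f/d](π[d,y](R)) ⋈[f=e] σ[e>=5](U)) → 2
  γ[y; SUM(a)→c]((ρ[f/d](π[d,y](R)) ⋈[f=e] σ[e>=5](U))) → 1

== RESULT ==
y | c
q | 5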